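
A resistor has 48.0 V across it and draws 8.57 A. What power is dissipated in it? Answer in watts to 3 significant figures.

411 W

Since both terminal voltage and current are stated, P = V I gives the power in one step.
P = 48.0 V × 8.570 A = 411.4 W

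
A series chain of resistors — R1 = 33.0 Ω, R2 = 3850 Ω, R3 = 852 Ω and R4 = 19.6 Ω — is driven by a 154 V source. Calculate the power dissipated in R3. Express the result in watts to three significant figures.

Every series element carries the same I. Get I from the total resistance, then P = I² × R3.
R_total = 33.0 + 3850 + 852 + 19.6 = 4755 Ω
I = V / R_total = 154 / 4755 = 0.03239 A
P_R3 = I² × R3 = (0.03239)² × 852 = 0.8938 W

0.894 W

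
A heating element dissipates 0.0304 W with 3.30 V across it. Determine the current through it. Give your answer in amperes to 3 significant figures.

Inverting the appropriate power form: I = P / V.
I = 0.0304 / 3.30 = 0.009212 A

0.00921 A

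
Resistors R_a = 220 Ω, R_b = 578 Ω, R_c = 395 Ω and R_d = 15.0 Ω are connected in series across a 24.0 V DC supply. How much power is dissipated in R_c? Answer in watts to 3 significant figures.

0.156 W

Series elements share the same current, so find I first, then use P = I²R.
R_total = 220 + 578 + 395 + 15.0 = 1208 Ω
I = V / R_total = 24.0 / 1208 = 0.01987 A
P_R_c = I² × R_c = (0.01987)² × 395 = 0.1559 W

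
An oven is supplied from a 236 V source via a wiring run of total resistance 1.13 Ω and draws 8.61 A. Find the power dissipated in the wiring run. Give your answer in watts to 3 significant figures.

Line loss is just I²R for the cable — we know both I and R_line directly.
The wiring run carries the full 8.61 A.
P_line = I² R_line = (8.610)² × 1.13 = 83.77 W

83.8 W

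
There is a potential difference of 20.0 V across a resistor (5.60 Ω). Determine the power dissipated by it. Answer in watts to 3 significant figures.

We know the drop across the element and its resistance — P = V²/R, one step.
P = (20.0 V)² / 5.60 Ω = 71.43 W

71.4 W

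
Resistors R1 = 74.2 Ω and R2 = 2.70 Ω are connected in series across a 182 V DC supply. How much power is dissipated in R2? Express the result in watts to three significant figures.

Since the resistors are in series they all carry the loop current I = V/R_total; the power in any one is I²R.
R_total = 74.2 + 2.70 = 76.90 Ω
I = V / R_total = 182 / 76.90 = 2.367 A
P_R2 = I² × R2 = (2.367)² × 2.70 = 15.12 W

15.1 W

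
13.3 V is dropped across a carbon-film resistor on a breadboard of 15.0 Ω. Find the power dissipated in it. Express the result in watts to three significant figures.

11.8 W

V and R are stated; P = V²/R avoids computing the current.
P = (13.3 V)² / 15.0 Ω = 11.79 W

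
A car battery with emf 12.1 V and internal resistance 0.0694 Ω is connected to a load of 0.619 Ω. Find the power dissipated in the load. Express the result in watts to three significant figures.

Load and internal resistance form a series loop — compute the loop current, then the load power via I²R.
I = ε / (r + R) = 12.1 / (0.0694 + 0.619) = 17.58 A
P_load = I² R = (17.58)² × 0.619 = 191.2 W

191 W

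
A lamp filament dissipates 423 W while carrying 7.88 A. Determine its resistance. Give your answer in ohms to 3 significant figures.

Rearranging the power relation for the two known quantities gives R = P / I².
R = 423 / (7.880)² = 6.812 Ω

6.81 Ω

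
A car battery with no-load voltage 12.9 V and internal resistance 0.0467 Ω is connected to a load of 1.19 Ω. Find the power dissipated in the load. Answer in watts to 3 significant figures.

129 W

Load and internal resistance form a series loop — compute the loop current, then the load power via I²R.
I = ε / (r + R) = 12.9 / (0.0467 + 1.19) = 10.43 A
P_load = I² R = (10.43)² × 1.19 = 129.5 W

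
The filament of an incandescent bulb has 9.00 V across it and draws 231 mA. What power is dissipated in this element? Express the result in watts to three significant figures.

2.08 W

Both the voltage across and the current through the element are known, so P = V I applies directly.
P = 9.00 V × 0.2310 A = 2.079 W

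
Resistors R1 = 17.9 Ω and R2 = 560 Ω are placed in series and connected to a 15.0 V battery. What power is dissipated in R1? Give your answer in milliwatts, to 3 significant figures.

The current is common to all series resistors; compute it, then apply P = I²R for the target.
R_total = 17.9 + 560 = 577.9 Ω
I = V / R_total = 15.0 / 577.9 = 0.02596 A
P_R1 = I² × R1 = (0.02596)² × 17.9 = 0.01206 W

12.1 mW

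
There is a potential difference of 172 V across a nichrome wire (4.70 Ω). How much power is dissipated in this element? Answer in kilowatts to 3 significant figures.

Voltage and resistance are given, so P = V²/R is the one-step route.
P = (172 V)² / 4.70 Ω = 6294 W

6.29 kW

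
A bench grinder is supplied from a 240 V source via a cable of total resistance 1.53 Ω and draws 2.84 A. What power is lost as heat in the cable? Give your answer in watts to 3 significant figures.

12.3 W

The cable is a series resistance carrying the load current; its dissipation is I²R_line.
The cable carries the full 2.84 A.
P_line = I² R_line = (2.840)² × 1.53 = 12.34 W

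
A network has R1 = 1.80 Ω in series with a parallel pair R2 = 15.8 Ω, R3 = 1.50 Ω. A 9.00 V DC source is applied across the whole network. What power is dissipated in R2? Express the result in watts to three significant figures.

0.957 W

Collapse R2‖R3 to a single equivalent, reducing the network to two series elements.
R_p = (15.8×1.50)/(15.8+1.50) = 1.370 Ω
R_total = 1.80 + 1.370 = 3.170 Ω
I = V / R_total = 9.00 / 3.170 = 2.839 A
Voltage across the parallel pair: V_p = I × R_p = 2.839 × 1.370 = 3.889 V
R2 is across V_p, so use P = V²/R for that branch.
P_R2 = (3.889)² / 15.8 = 0.9575 W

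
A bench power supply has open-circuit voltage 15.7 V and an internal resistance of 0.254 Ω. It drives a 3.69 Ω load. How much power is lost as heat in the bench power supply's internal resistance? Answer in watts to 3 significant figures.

4.02 W

The source's internal resistance is just another series element carrying I; its dissipation is I²r.
I = ε / (r + R) = 15.7 / (0.254 + 3.69) = 3.981 A
P_int = I² r = (3.981)² × 0.254 = 4.025 W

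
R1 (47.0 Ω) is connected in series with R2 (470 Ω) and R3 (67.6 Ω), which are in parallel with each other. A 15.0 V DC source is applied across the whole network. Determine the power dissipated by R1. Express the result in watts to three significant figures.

0.939 W

Replace R2 and R3 with their parallel equivalent so the circuit becomes R1 in series with R_p.
R_p = (470×67.6)/(470+67.6) = 59.10 Ω
R_total = 47.0 + 59.10 = 106.1 Ω
I = V / R_total = 15.0 / 106.1 = 0.1414 A
R1 carries the full series current, so P = I²R.
P_R1 = (0.1414)² × 47.0 = 0.9394 W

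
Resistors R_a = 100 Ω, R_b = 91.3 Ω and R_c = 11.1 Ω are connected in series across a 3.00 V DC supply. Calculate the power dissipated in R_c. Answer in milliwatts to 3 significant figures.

The current is common to all series resistors; compute it, then apply P = I²R for the target.
R_total = 100 + 91.3 + 11.1 = 202.4 Ω
I = V / R_total = 3.00 / 202.4 = 0.01482 A
P_R_c = I² × R_c = (0.01482)² × 11.1 = 0.002439 W

2.44 mW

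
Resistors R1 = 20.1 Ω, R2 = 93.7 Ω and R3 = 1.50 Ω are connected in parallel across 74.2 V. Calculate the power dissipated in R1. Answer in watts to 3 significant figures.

Every branch has 74.2 V across it, so for R1 the power is simply V²/R.
P_R1 = V² / R1 = (74.2)² / 20.1 Ω = 273.9 W

274 W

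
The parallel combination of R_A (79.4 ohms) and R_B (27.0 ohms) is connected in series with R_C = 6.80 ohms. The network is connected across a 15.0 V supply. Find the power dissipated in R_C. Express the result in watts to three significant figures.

2.11 W

Reduce the parallel combination to a single R_p; the circuit then becomes R_p in series with the remaining resistor.
R_p = (79.4×27.0)/(79.4+27.0) = 20.15 Ω
R_total = R_p + 6.80 = 20.15 + 6.80 = 26.95 Ω
I = V / R_total = 15.0 / 26.95 = 0.5566 A
R_C carries the full series current, so P = I²R.
P_R_C = (0.5566)² × 6.80 = 2.107 W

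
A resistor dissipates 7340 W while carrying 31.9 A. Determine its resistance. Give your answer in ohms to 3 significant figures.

7.21 Ω

Rearranging the power relation for the two known quantities gives R = P / I².
R = 7340 / (31.90)² = 7.213 Ω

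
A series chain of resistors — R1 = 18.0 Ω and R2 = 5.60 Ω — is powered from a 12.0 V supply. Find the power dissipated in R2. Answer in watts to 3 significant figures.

1.45 W

In a series string the same current flows through every resistor — find that current, then P = I²R for the one we want.
R_total = 18.0 + 5.60 = 23.60 Ω
I = V / R_total = 12.0 / 23.60 = 0.5085 A
P_R2 = I² × R2 = (0.5085)² × 5.60 = 1.448 W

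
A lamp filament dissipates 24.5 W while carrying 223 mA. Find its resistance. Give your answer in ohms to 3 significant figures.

The two known quantities fix the third via R = P / I².
R = 24.5 / (0.2230)² = 492.7 Ω

493 Ω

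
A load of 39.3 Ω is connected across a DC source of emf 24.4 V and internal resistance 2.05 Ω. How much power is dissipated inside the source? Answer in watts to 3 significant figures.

The internal resistance carries the same current as the load; P_int = I²r.
I = ε / (r + R) = 24.4 / (2.05 + 39.3) = 0.5901 A
P_int = I² r = (0.5901)² × 2.05 = 0.7138 W

0.714 W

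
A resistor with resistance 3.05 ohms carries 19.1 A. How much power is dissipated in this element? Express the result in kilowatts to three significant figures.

1.11 kW

The current through and the resistance of the element are both given; use P = I²R.
P = (19.10 A)² × 3.05 Ω = 1113 W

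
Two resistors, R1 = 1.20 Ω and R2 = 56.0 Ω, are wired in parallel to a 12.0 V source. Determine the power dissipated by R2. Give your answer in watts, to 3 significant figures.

2.57 W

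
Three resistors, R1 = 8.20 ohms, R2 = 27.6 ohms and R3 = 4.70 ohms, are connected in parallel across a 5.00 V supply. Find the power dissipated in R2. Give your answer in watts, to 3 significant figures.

0.906 W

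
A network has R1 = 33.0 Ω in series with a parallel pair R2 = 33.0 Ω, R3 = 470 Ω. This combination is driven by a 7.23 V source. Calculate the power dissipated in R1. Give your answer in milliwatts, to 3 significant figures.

Reduce the parallel pair to R_p first; the network is then a simple series string.
R_p = (33.0×470)/(33.0+470) = 30.83 Ω
R_total = 33.0 + 30.83 = 63.83 Ω
I = V / R_total = 7.23 / 63.83 = 0.1133 A
R1 is in the main series path, so its power is I²R1.
P_R1 = (0.1133)² × 33.0 = 0.4233 W

423 mW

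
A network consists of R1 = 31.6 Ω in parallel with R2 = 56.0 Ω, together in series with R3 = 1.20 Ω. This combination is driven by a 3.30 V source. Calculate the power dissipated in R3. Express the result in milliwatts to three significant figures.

28.5 mW

Collapse the R1‖R2 pair into one equivalent R_p; then R_p and R3 form a series string.
R_p = (31.6×56.0)/(31.6+56.0) = 20.20 Ω
R_total = R_p + 1.20 = 20.20 + 1.20 = 21.40 Ω
I = V / R_total = 3.30 / 21.40 = 0.1542 A
R3 carries the full series current, so P = I²R.
P_R3 = (0.1542)² × 1.20 = 0.02853 W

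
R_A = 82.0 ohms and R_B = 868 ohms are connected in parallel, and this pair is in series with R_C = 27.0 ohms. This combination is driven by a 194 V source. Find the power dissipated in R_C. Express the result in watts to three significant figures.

97.8 W

Combine R_A and R_B into their parallel equivalent first, reducing the network to two series resistors.
R_p = (82.0×868)/(82.0+868) = 74.92 Ω
R_total = R_p + 27.0 = 74.92 + 27.0 = 101.9 Ω
I = V / R_total = 194 / 101.9 = 1.903 A
R_C carries the full series current, so P = I²R.
P_R_C = (1.903)² × 27.0 = 97.82 W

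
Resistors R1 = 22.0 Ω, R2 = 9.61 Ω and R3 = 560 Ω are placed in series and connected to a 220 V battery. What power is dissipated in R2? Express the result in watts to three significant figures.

Every series element carries the same I. Get I from the total resistance, then P = I² × R2.
R_total = 22.0 + 9.61 + 560 = 591.6 Ω
I = V / R_total = 220 / 591.6 = 0.3719 A
P_R2 = I² × R2 = (0.3719)² × 9.61 = 1.329 W

1.33 W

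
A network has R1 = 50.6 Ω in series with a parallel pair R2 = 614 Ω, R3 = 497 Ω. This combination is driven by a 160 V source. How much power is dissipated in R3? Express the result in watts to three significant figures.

Reduce the parallel pair to R_p first; the network is then a simple series string.
R_p = (614×497)/(614+497) = 274.7 Ω
R_total = 50.6 + 274.7 = 325.3 Ω
I = V / R_total = 160 / 325.3 = 0.4919 A
Voltage across the parallel pair: V_p = I × R_p = 0.4919 × 274.7 = 135.1 V
R3 sees V_p directly, so P = V_p² / R3.
P_R3 = (135.1)² / 497 = 36.73 W

36.7 W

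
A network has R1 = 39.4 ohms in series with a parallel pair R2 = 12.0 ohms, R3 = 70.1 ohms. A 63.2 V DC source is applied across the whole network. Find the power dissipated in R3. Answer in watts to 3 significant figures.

2.43 W

Replace R2 and R3 with their parallel equivalent so the circuit becomes R1 in series with R_p.
R_p = (12.0×70.1)/(12.0+70.1) = 10.25 Ω
R_total = 39.4 + 10.25 = 49.65 Ω
I = V / R_total = 63.2 / 49.65 = 1.273 A
Voltage across the parallel pair: V_p = I × R_p = 1.273 × 10.25 = 13.04 V
R3 sees V_p directly, so P = V_p² / R3.
P_R3 = (13.04)² / 70.1 = 2.427 W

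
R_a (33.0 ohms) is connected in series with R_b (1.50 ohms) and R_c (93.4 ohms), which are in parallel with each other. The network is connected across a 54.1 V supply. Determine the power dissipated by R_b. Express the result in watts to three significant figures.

First combine the parallel branches into one equivalent R_p, then R_a + R_p is a series pair.
R_p = (1.50×93.4)/(1.50+93.4) = 1.476 Ω
R_total = 33.0 + 1.476 = 34.48 Ω
I = V / R_total = 54.1 / 34.48 = 1.569 A
Voltage across the parallel pair: V_p = I × R_p = 1.569 × 1.476 = 2.317 V
R_b sees V_p directly, so P = V_p² / R_b.
P_R_b = (2.317)² / 1.50 = 3.578 W

3.58 W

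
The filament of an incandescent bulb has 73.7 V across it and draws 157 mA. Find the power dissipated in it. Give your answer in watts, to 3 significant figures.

Both the voltage across and the current through the element are known, so P = V I applies directly.
P = 73.7 V × 0.1570 A = 11.57 W

11.6 W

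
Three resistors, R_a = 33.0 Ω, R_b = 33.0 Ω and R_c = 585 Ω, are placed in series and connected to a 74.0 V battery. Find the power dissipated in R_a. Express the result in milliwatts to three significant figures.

Since the resistors are in series they all carry the loop current I = V/R_total; the power in any one is I²R.
R_total = 33.0 + 33.0 + 585 = 651.0 Ω
I = V / R_total = 74.0 / 651.0 = 0.1137 A
P_R_a = I² × R_a = (0.1137)² × 33.0 = 0.4264 W

426 mW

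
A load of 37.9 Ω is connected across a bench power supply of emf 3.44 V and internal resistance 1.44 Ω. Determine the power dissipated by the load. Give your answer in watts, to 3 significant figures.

Find the circuit current first, then P = I²R for the load (series elements share I).
I = ε / (r + R) = 3.44 / (1.44 + 37.9) = 0.08744 A
P_load = I² R = (0.08744)² × 37.9 = 0.2898 W

0.290 W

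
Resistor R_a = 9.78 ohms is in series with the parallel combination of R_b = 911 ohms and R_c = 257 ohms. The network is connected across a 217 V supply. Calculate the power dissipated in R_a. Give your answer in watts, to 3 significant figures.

Collapse R_b‖R_c to a single equivalent, reducing the network to two series elements.
R_p = (911×257)/(911+257) = 200.5 Ω
R_total = 9.78 + 200.5 = 210.2 Ω
I = V / R_total = 217 / 210.2 = 1.032 A
R_a is in the main series path, so its power is I²R_a.
P_R_a = (1.032)² × 9.78 = 10.42 W

10.4 W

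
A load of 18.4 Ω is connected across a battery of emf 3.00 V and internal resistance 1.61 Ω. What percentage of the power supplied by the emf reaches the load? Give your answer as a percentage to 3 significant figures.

92.0 %

Efficiency is P_load / P_total. With a series r and R sharing the same I, P = I²R for each, so η = R/(R+r).
η = R / (R + r) = 18.4 / (18.4 + 1.61) = 0.9195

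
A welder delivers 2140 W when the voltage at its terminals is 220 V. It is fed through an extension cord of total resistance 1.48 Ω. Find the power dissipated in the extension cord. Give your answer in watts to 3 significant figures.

140 W

Only the current and the line resistance are needed for the I²R loss.
I = P / V = 2140 / 220 = 9.727 A through the extension cord.
P_line = I² R_line = (9.727)² × 1.48 = 140.0 W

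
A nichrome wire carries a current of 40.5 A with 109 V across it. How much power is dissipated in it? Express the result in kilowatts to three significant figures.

4.41 kW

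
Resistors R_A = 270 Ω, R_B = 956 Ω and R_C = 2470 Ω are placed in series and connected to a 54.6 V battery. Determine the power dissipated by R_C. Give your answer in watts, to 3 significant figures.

Since the resistors are in series they all carry the loop current I = V/R_total; the power in any one is I²R.
R_total = 270 + 956 + 2470 = 3696 Ω
I = V / R_total = 54.6 / 3696 = 0.01477 A
P_R_C = I² × R_C = (0.01477)² × 2470 = 0.5390 W

0.539 W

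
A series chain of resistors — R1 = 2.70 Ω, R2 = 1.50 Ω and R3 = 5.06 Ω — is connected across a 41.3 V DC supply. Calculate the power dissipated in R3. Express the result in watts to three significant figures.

101 W

Since the resistors are in series they all carry the loop current I = V/R_total; the power in any one is I²R.
R_total = 2.70 + 1.50 + 5.06 = 9.260 Ω
I = V / R_total = 41.3 / 9.260 = 4.460 A
P_R3 = I² × R3 = (4.460)² × 5.06 = 100.7 W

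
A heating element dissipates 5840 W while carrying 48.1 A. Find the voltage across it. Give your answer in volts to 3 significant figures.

Rearranging the power relation for the two known quantities gives V = P / I.
V = 5840 / 48.10 = 121.4 V

121 V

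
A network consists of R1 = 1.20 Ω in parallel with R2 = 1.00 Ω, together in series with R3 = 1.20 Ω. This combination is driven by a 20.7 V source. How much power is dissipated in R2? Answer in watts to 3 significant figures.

41.8 W

Collapse the R1‖R2 pair into one equivalent R_p; then R_p and R3 form a series string.
R_p = (1.20×1.00)/(1.20+1.00) = 0.5455 Ω
R_total = R_p + 1.20 = 0.5455 + 1.20 = 1.745 Ω
I = V / R_total = 20.7 / 1.745 = 11.86 A
Voltage across the parallel pair: V_p = I × R_p = 11.86 × 0.5455 = 6.469 V
R2 has V_p across it, so P = V_p²/R2.
P_R2 = (6.469)² / 1.00 = 41.84 W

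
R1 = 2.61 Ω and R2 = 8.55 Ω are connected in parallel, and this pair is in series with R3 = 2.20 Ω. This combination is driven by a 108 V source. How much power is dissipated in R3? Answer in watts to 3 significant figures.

Collapse the R1‖R2 pair into one equivalent R_p; then R_p and R3 form a series string.
R_p = (2.61×8.55)/(2.61+8.55) = 2.000 Ω
R_total = R_p + 2.20 = 2.000 + 2.20 = 4.200 Ω
I = V / R_total = 108 / 4.200 = 25.72 A
R3 carries the full series current, so P = I²R.
P_R3 = (25.72)² × 2.20 = 1455 W

1450 W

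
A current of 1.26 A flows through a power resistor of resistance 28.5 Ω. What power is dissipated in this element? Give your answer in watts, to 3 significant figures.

45.2 W

With I and R stated, P = I²R applies in one step.
P = (1.260 A)² × 28.5 Ω = 45.25 W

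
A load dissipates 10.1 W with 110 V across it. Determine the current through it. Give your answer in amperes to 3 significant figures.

The two known quantities fix the third via I = P / V.
I = 10.1 / 110 = 0.09182 A

0.0918 A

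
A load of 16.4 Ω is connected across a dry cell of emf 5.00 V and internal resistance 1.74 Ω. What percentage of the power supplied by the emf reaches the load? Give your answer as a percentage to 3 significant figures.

Efficiency is P_load / P_total. With a series r and R sharing the same I, P = I²R for each, so η = R/(R+r).
η = R / (R + r) = 16.4 / (16.4 + 1.74) = 0.9041

90.4 %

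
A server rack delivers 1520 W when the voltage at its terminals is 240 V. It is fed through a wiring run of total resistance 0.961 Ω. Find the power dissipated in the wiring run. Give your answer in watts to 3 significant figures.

38.5 W

The wiring run is a series resistance carrying the load current; its dissipation is I²R_line.
I = P / V = 1520 / 240 = 6.333 A through the wiring run.
P_line = I² R_line = (6.333)² × 0.961 = 38.55 W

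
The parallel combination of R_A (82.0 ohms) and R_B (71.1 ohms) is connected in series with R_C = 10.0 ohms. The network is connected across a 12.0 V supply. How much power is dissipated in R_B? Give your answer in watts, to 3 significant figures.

1.27 W

Reduce the parallel combination to a single R_p; the circuit then becomes R_p in series with the remaining resistor.
R_p = (82.0×71.1)/(82.0+71.1) = 38.08 Ω
R_total = R_p + 10.0 = 38.08 + 10.0 = 48.08 Ω
I = V / R_total = 12.0 / 48.08 = 0.2496 A
Voltage across the parallel pair: V_p = I × R_p = 0.2496 × 38.08 = 9.504 V
R_B sits across V_p; its power is V_p²/R.
P_R_B = (9.504)² / 71.1 = 1.270 W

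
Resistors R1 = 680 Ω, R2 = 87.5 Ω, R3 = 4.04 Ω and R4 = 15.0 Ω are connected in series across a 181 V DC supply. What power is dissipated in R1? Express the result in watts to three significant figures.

The current is common to all series resistors; compute it, then apply P = I²R for the target.
R_total = 680 + 87.5 + 4.04 + 15.0 = 786.5 Ω
I = V / R_total = 181 / 786.5 = 0.2301 A
P_R1 = I² × R1 = (0.2301)² × 680 = 36.01 W

36.0 W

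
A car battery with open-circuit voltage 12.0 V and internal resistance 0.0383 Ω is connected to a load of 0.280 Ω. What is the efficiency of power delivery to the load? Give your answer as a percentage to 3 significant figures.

88.0 %

Efficiency is P_load / P_total. With a series r and R sharing the same I, P = I²R for each, so η = R/(R+r).
η = R / (R + r) = 0.280 / (0.280 + 0.0383) = 0.8797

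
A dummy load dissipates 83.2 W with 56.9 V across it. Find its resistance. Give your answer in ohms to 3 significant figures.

38.9 Ω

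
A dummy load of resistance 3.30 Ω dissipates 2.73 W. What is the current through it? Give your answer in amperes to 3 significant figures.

Rearranging the power relation for the two known quantities gives I = √(P / R).
I = √(2.73 / 3.30) = 0.9095 A

0.910 A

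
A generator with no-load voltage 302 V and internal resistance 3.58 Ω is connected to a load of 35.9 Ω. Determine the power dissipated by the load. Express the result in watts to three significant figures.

With r and R in series, I = ε/(r+R); the load dissipates I²R.
I = ε / (r + R) = 302 / (3.58 + 35.9) = 7.649 A
P_load = I² R = (7.649)² × 35.9 = 2101 W

2100 W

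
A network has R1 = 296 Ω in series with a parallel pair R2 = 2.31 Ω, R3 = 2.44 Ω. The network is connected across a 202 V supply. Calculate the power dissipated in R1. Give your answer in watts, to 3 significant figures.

137 W

First combine the parallel branches into one equivalent R_p, then R1 + R_p is a series pair.
R_p = (2.31×2.44)/(2.31+2.44) = 1.187 Ω
R_total = 296 + 1.187 = 297.2 Ω
I = V / R_total = 202 / 297.2 = 0.6797 A
The full supply current passes through R1: P = I²R.
P_R1 = (0.6797)² × 296 = 136.8 W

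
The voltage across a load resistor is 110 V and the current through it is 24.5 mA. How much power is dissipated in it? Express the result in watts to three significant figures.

2.70 W

With V and I both given, power follows immediately from P = V I.
P = 110 V × 0.02450 A = 2.695 W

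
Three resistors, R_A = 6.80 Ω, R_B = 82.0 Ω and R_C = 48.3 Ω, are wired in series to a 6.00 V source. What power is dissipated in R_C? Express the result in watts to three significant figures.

The current is common to all series resistors; compute it, then apply P = I²R for the target.
R_total = 6.80 + 82.0 + 48.3 = 137.1 Ω
I = V / R_total = 6.00 / 137.1 = 0.04376 A
P_R_C = I² × R_C = (0.04376)² × 48.3 = 0.09251 W

0.0925 W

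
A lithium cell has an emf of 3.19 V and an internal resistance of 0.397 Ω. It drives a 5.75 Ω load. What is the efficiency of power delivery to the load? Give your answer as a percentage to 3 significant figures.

93.5 %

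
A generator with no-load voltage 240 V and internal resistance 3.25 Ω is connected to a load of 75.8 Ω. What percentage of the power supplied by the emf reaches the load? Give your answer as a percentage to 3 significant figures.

The source delivers εI, of which I²R reaches the load and I²r is lost; since I is common, η = R/(R+r).
η = R / (R + r) = 75.8 / (75.8 + 3.25) = 0.9589

95.9 %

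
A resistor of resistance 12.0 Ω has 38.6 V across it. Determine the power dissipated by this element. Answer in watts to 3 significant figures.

124 W

V and R are stated; P = V²/R avoids computing the current.
P = (38.6 V)² / 12.0 Ω = 124.2 W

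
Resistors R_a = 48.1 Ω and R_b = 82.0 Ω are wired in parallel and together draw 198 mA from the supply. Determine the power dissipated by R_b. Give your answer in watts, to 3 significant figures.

0.439 W

The branches share the same voltage, but only the total current is given — find V from the equivalent resistance first.
1/R_eq = 1/48.1 + 1/82.0 ⇒ R_eq = 30.32 Ω
V = I_total × R_eq = 0.1980 × 30.32 = 6.003 V
P_R_b = V² / R_b = (6.003)² / 82.0 = 0.4394 W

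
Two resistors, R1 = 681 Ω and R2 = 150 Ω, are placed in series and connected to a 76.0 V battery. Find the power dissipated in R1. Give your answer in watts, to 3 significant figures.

Every series element carries the same I. Get I from the total resistance, then P = I² × R1.
R_total = 681 + 150 = 831.0 Ω
I = V / R_total = 76.0 / 831.0 = 0.09146 A
P_R1 = I² × R1 = (0.09146)² × 681 = 5.696 W

5.70 W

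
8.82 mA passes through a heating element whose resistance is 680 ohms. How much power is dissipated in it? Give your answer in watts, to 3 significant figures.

Current and resistance are given, so P = I²R is the direct form.
P = (0.008820 A)² × 680 Ω = 0.05290 W

0.0529 W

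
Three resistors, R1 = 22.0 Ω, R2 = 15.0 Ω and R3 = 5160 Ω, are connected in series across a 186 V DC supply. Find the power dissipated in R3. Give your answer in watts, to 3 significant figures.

6.61 W

The current is common to all series resistors; compute it, then apply P = I²R for the target.
R_total = 22.0 + 15.0 + 5160 = 5197 Ω
I = V / R_total = 186 / 5197 = 0.03579 A
P_R3 = I² × R3 = (0.03579)² × 5160 = 6.610 W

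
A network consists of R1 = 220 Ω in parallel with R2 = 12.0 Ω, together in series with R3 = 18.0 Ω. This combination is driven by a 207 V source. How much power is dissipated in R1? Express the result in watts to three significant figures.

First find R_p for the parallel pair, then treat R_p + R3 as a series loop.
R_p = (220×12.0)/(220+12.0) = 11.38 Ω
R_total = R_p + 18.0 = 11.38 + 18.0 = 29.38 Ω
I = V / R_total = 207 / 29.38 = 7.046 A
Voltage across the parallel pair: V_p = I × R_p = 7.046 × 11.38 = 80.18 V
R1 has V_p across it, so P = V_p²/R1.
P_R1 = (80.18)² / 220 = 29.22 W

29.2 W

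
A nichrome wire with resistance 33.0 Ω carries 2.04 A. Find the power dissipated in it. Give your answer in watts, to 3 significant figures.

137 W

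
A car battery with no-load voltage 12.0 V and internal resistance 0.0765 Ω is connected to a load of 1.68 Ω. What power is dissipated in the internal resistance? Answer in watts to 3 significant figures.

3.57 W

Internal loss is I²r, with I set by the total series resistance r+R.
I = ε / (r + R) = 12.0 / (0.0765 + 1.68) = 6.832 A
P_int = I² r = (6.832)² × 0.0765 = 3.570 W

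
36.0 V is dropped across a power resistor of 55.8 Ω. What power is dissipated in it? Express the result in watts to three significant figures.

23.2 W

We know the drop across the element and its resistance — P = V²/R, one step.
P = (36.0 V)² / 55.8 Ω = 23.23 W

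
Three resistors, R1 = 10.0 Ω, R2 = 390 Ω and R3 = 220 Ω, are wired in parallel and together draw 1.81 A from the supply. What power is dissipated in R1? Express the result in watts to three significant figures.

We need the common branch voltage; get it from I_total × R_eq, then P = V²/R for the branch.
1/R_eq = 1/10.0 + 1/390 + 1/220 ⇒ R_eq = 9.336 Ω
V = I_total × R_eq = 1.810 × 9.336 = 16.90 V
P_R1 = V² / R1 = (16.90)² / 10.0 = 28.56 W

28.6 W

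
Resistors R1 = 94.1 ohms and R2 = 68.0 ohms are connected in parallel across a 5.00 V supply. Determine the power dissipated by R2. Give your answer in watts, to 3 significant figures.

0.368 W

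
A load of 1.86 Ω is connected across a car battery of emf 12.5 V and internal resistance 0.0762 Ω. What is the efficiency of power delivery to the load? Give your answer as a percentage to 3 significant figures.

96.1 %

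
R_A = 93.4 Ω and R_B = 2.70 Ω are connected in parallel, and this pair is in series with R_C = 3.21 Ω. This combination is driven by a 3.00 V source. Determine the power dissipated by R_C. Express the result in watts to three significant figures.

0.849 W

Collapse the R_A‖R_B pair into one equivalent R_p; then R_p and R_C form a series string.
R_p = (93.4×2.70)/(93.4+2.70) = 2.624 Ω
R_total = R_p + 3.21 = 2.624 + 3.21 = 5.834 Ω
I = V / R_total = 3.00 / 5.834 = 0.5142 A
R_C carries the full series current, so P = I²R.
P_R_C = (0.5142)² × 3.21 = 0.8488 W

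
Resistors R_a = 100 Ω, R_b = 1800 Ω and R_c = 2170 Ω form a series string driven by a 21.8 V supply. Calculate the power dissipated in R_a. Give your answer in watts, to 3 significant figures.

Since the resistors are in series they all carry the loop current I = V/R_total; the power in any one is I²R.
R_total = 100 + 1800 + 2170 = 4070 Ω
I = V / R_total = 21.8 / 4070 = 0.005356 A
P_R_a = I² × R_a = (0.005356)² × 100 = 0.002869 W

0.00287 W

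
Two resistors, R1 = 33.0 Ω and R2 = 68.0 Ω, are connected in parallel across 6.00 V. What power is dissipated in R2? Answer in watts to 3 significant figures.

0.529 W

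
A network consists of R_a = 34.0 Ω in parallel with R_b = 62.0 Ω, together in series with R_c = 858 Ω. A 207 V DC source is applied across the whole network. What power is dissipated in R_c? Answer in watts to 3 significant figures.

47.5 W

Reduce the parallel combination to a single R_p; the circuit then becomes R_p in series with the remaining resistor.
R_p = (34.0×62.0)/(34.0+62.0) = 21.96 Ω
R_total = R_p + 858 = 21.96 + 858 = 880.0 Ω
I = V / R_total = 207 / 880.0 = 0.2352 A
R_c carries the full series current, so P = I²R.
P_R_c = (0.2352)² × 858 = 47.48 W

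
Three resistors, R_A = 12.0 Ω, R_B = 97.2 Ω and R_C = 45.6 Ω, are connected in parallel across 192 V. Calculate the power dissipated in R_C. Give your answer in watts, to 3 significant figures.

808 W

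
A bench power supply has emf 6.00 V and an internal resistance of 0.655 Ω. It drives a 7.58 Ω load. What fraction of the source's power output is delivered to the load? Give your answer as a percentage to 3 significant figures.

Efficiency is P_load / P_total. With a series r and R sharing the same I, P = I²R for each, so η = R/(R+r).
η = R / (R + r) = 7.58 / (7.58 + 0.655) = 0.9205

92.0 %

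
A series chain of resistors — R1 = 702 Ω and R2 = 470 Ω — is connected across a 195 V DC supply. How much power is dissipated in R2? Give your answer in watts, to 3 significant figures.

13.0 W

Series elements share the same current, so find I first, then use P = I²R.
R_total = 702 + 470 = 1172 Ω
I = V / R_total = 195 / 1172 = 0.1664 A
P_R2 = I² × R2 = (0.1664)² × 470 = 13.01 W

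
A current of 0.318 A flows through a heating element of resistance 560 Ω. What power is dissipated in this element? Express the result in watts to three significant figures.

With I and R stated, P = I²R applies in one step.
P = (0.3180 A)² × 560 Ω = 56.63 W

56.6 W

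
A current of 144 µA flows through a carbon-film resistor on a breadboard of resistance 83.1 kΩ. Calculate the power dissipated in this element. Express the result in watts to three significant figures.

0.00172 W

Current and resistance are given, so P = I²R is the direct form.
P = (0.0001440 A)² × 83100 Ω = 0.001723 W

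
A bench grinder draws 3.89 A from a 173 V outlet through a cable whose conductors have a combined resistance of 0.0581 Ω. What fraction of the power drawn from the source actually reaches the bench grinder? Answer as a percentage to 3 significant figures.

The cable carries the full 3.89 A.
P_line = I² R_line = (3.890)² × 0.0581 = 0.8792 W
P_source = V I = 173 × 3.890 = 673.0 W; P_load = 672.1 W
η = P_load / P_source = 672.1 / 673.0 = 0.9987

99.9 %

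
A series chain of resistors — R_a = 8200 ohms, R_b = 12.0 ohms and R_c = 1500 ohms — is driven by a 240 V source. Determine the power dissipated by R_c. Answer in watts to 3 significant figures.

0.916 W

Every series element carries the same I. Get I from the total resistance, then P = I² × R_c.
R_total = 8200 + 12.0 + 1500 = 9712 Ω
I = V / R_total = 240 / 9712 = 0.02471 A
P_R_c = I² × R_c = (0.02471)² × 1500 = 0.9160 W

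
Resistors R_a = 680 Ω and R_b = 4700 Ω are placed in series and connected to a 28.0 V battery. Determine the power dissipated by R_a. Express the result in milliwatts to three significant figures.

18.4 mW

Every series element carries the same I. Get I from the total resistance, then P = I² × R_a.
R_total = 680 + 4700 = 5380 Ω
I = V / R_total = 28.0 / 5380 = 0.005204 A
P_R_a = I² × R_a = (0.005204)² × 680 = 0.01842 W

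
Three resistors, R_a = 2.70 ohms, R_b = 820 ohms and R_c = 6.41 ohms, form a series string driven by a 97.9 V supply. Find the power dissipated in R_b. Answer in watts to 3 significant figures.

11.4 W

Since the resistors are in series they all carry the loop current I = V/R_total; the power in any one is I²R.
R_total = 2.70 + 820 + 6.41 = 829.1 Ω
I = V / R_total = 97.9 / 829.1 = 0.1181 A
P_R_b = I² × R_b = (0.1181)² × 820 = 11.43 W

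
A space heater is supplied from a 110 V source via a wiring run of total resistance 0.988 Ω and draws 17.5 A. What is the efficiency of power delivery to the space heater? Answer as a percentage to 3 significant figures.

84.3 %

The wiring run carries the full 17.5 A.
P_line = I² R_line = (17.50)² × 0.988 = 302.6 W
P_source = V I = 110 × 17.50 = 1925 W; P_load = 1622 W
η = P_load / P_source = 1622 / 1925 = 0.8428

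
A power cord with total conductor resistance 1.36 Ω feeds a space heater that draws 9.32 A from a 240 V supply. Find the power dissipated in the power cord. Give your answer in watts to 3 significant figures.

Line loss is just I²R for the cable — we know both I and R_line directly.
The power cord carries the full 9.32 A.
P_line = I² R_line = (9.320)² × 1.36 = 118.1 W

118 W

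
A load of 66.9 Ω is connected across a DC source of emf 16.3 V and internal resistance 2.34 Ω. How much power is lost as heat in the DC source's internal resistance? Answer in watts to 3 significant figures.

The source's internal resistance is just another series element carrying I; its dissipation is I²r.
I = ε / (r + R) = 16.3 / (2.34 + 66.9) = 0.2354 A
P_int = I² r = (0.2354)² × 2.34 = 0.1297 W

0.130 W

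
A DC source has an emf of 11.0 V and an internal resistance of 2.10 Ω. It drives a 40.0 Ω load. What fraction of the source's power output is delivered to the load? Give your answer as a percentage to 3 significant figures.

95.0 %

Both r and R carry the same current, so the power split is just the resistance split: η = R/(R+r).
η = R / (R + r) = 40.0 / (40.0 + 2.10) = 0.9501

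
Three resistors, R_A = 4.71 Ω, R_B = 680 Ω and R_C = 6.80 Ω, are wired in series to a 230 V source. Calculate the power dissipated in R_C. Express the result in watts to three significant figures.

0.752 W

The current is common to all series resistors; compute it, then apply P = I²R for the target.
R_total = 4.71 + 680 + 6.80 = 691.5 Ω
I = V / R_total = 230 / 691.5 = 0.3326 A
P_R_C = I² × R_C = (0.3326)² × 6.80 = 0.7523 W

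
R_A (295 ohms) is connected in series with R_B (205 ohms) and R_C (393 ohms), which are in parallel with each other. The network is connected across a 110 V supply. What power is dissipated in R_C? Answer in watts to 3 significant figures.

3.03 W

Collapse R_B‖R_C to a single equivalent, reducing the network to two series elements.
R_p = (205×393)/(205+393) = 134.7 Ω
R_total = 295 + 134.7 = 429.7 Ω
I = V / R_total = 110 / 429.7 = 0.2560 A
Voltage across the parallel pair: V_p = I × R_p = 0.2560 × 134.7 = 34.49 V
With V_p across R_C, its power is V_p²/R_C.
P_R_C = (34.49)² / 393 = 3.026 W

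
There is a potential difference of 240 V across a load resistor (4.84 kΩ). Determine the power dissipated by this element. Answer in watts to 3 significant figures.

11.9 W

We know the drop across the element and its resistance — P = V²/R, one step.
P = (240 V)² / 4840 Ω = 11.90 W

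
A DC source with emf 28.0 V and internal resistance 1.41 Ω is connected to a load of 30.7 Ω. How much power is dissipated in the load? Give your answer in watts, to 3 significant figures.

23.3 W

Find the circuit current first, then P = I²R for the load (series elements share I).
I = ε / (r + R) = 28.0 / (1.41 + 30.7) = 0.8720 A
P_load = I² R = (0.8720)² × 30.7 = 23.34 W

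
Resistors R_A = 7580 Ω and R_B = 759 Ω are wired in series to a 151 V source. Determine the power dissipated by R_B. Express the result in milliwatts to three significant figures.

The current is common to all series resistors; compute it, then apply P = I²R for the target.
R_total = 7580 + 759 = 8339 Ω
I = V / R_total = 151 / 8339 = 0.01811 A
P_R_B = I² × R_B = (0.01811)² × 759 = 0.2489 W

249 mW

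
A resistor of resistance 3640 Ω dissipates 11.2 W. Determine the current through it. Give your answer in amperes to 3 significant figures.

0.0555 A

From P = V I = I²R = V²/R, with the two given quantities we get I = √(P / R).
I = √(11.2 / 3640) = 0.05547 A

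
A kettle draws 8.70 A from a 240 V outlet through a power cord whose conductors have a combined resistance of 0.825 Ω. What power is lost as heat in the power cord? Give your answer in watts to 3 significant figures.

Only the current and the line resistance are needed for the I²R loss.
The power cord carries the full 8.70 A.
P_line = I² R_line = (8.700)² × 0.825 = 62.44 W

62.4 W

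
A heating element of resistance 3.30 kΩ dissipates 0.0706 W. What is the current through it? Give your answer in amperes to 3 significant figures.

0.00463 A

The two known quantities fix the third via I = √(P / R).
I = √(0.0706 / 3300) = 0.004625 A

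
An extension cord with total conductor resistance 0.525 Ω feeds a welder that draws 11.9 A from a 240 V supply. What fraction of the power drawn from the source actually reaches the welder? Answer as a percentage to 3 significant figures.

The extension cord carries the full 11.9 A.
P_line = I² R_line = (11.90)² × 0.525 = 74.35 W
P_source = V I = 240 × 11.90 = 2856 W; P_load = 2782 W
η = P_load / P_source = 2782 / 2856 = 0.9740

97.4 %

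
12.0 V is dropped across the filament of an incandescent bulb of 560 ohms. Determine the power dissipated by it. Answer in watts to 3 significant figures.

V and R are stated; P = V²/R avoids computing the current.
P = (12.0 V)² / 560 Ω = 0.2571 W

0.257 W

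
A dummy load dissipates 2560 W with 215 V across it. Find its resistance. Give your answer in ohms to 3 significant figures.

18.1 Ω

The two known quantities fix the third via R = V² / P.
R = (215)² / 2560 = 18.06 Ω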